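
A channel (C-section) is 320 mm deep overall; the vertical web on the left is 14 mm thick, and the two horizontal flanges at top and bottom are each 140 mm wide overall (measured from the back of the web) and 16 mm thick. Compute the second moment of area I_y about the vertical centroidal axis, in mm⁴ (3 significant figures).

Treat the section as a set of non-overlapping primitives; coordinates are from the bounding-box lower-left.
Web: 14 × 320, A = 4 480 mm², x = 7 mm, Ī = 73 173 mm⁴.
Top flange (beyond web): 126 × 16, A = 2 016 mm², x = 77 mm, Ī = 2 667 168 mm⁴.
Bottom flange (beyond web): 126 × 16, A = 2 016 mm², x = 77 mm, Ī = 2 667 168 mm⁴.
Centroid: x̄ = ΣA·x / ΣA = 40.158 mm.
Transfer each piece to the vertical centroidal axis using Ī + A·d² with d = x − 40.158:
  web: d = -33.158 mm → contributes +4 998 691 mm⁴
  top flange (beyond web): d = 36.842 mm → contributes +5 403 567 mm⁴
  bottom flange (beyond web): d = 36.842 mm → contributes +5 403 567 mm⁴
Total I = 15 805 825 mm⁴.

I_y ≈ 1.58 × 10⁷ mm⁴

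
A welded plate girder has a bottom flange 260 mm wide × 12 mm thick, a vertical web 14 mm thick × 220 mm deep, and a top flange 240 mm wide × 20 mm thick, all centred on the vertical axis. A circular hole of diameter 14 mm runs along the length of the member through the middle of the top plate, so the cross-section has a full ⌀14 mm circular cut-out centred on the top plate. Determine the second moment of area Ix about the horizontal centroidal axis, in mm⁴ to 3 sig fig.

Split into non-overlapping primitives; take the origin at the lower-left of the bounding box.
Bottom plate: 260 × 12, A = 3 120 mm², y = 6 mm, Ī = 37 440 mm⁴.
Web plate: 14 × 220, A = 3 080 mm², y = 122 mm, Ī = 12 422 667 mm⁴.
Top plate: 240 × 20, A = 4 800 mm², y = 242 mm, Ī = 160 000 mm⁴.
Hole (subtracted): ⌀14, A = 153.94 mm², y = 242 mm, Ī = 1885.7 mm⁴.
Centroid: ȳ = ΣA·y / ΣA = 140.03 mm.
Transfer each piece to the horizontal centroidal axis using Ī + A·d² with d = y − 140.03:
  bottom plate: d = -134.03 mm → contributes +56 089 330 mm⁴
  web plate: d = -18.035 mm → contributes +13 424 458 mm⁴
  top plate: d = 101.97 mm → contributes +50 065 051 mm⁴
  hole: d = 101.97 mm → contributes −1 602 362 mm⁴
Total I = 117 976 476 mm⁴.

Ix ≈ 1.18 × 10⁸ mm⁴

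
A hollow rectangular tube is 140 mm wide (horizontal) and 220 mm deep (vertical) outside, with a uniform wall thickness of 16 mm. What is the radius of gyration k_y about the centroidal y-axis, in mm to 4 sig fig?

k_y ≈ 53.97 mm

Break the section into simple shapes (no overlaps), measuring from the bottom-left corner of the bounding box.
Outer rectangle: 140 × 220, A = 30 800 mm², x = 70 mm, Ī = 50 306 667 mm⁴.
Inner void (subtracted): 108 × 188, A = 20 304 mm², x = 70 mm, Ī = 19 735 488 mm⁴.
By symmetry the centroid is at mid-width, x̄ = 70 mm.
All pieces are centred on the centroidal y-axis, so I = ΣĪ (holes subtracted) = 30 571 179 mm⁴.
Radius of gyration: k = √(I/A) = √(30 571 179 / 10 496) = 53.969 mm.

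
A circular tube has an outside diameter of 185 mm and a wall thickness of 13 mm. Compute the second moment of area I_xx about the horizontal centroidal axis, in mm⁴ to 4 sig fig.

I_xx ≈ 2.613 × 10⁷ mm⁴

Split into non-overlapping primitives; take the origin at the lower-left of the bounding box.
Outer circle: ⌀185, A = 26880.3 mm², y = 92.5 mm, Ī = 57 498 539 mm⁴.
Bore (subtracted): ⌀159, A = 19855.7 mm², y = 92.5 mm, Ī = 31 373 170 mm⁴.
By symmetry the centroid is at mid-height, ȳ = 92.5 mm.
All pieces are centred on the horizontal centroidal axis, so I = ΣĪ (holes subtracted) = 26 125 370 mm⁴.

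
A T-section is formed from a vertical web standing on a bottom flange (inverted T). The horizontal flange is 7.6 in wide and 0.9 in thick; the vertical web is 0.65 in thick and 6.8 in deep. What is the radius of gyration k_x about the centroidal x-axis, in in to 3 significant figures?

k_x ≈ 2.26 in

Treat the section as a set of non-overlapping primitives; coordinates are from the bounding-box lower-left.
Flange: 7.6 × 0.9, A = 6.84 in², y = 0.45 in, Ī = 0.4617 in⁴.
Web: 0.65 × 6.8, A = 4.42 in², y = 4.3 in, Ī = 17.032 in⁴.
Centroid: ȳ = ΣA·y / ΣA = 1.9613 in.
Transfer each piece to the centroidal x-axis using Ī + A·d² with d = y − 1.9613:
  flange: d = -1.5113 in → contributes +16.084 in⁴
  web: d = 2.3387 in → contributes +41.207 in⁴
Total I = 57.291 in⁴.
Radius of gyration: k = √(I/A) = √(57.291 / 11.26) = 2.2557 in.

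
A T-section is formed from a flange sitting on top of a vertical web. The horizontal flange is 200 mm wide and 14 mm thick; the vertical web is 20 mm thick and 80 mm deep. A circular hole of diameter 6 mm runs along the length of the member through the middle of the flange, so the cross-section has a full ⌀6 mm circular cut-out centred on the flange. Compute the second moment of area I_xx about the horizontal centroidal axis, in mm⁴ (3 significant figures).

Split into non-overlapping primitives; take the origin at the lower-left of the bounding box.
Flange: 200 × 14, A = 2 800 mm², y = 87 mm, Ī = 45 733 mm⁴.
Web: 20 × 80, A = 1 600 mm², y = 40 mm, Ī = 853 333 mm⁴.
Hole (subtracted): ⌀6, A = 28.274 mm², y = 87 mm, Ī = 63.617 mm⁴.
Centroid: ȳ = ΣA·y / ΣA = 69.799 mm.
Transfer each piece to the horizontal centroidal axis using Ī + A·d² with d = y − 69.799:
  flange: d = 17.201 mm → contributes +874 225 mm⁴
  web: d = -29.799 mm → contributes +2 274 060 mm⁴
  hole: d = 17.201 mm → contributes −8429.7 mm⁴
Total I = 3 139 854 mm⁴.

I_xx ≈ 3.14 × 10⁶ mm⁴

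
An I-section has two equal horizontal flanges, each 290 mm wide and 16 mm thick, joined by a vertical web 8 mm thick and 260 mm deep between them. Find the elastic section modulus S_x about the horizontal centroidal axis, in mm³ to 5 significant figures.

S_x ≈ 1.2921 × 10⁶ mm³

Break the section into simple shapes (no overlaps), measuring from the bottom-left corner of the bounding box.
Bottom flange: 290 × 16, A = 4 640 mm², y = 8 mm, Ī = 98986.67 mm⁴.
Web: 8 × 260, A = 2 080 mm², y = 146 mm, Ī = 11 717 333 mm⁴.
Top flange: 290 × 16, A = 4 640 mm², y = 284 mm, Ī = 98986.67 mm⁴.
By symmetry the centroid is at mid-height, ȳ = 146 mm.
Transfer each piece to the horizontal centroidal axis using Ī + A·d² with d = y − 146:
  bottom flange: d = -138 mm → contributes +88 463 147 mm⁴
  web: d = 0 mm → contributes +11 717 333 mm⁴
  top flange: d = 138 mm → contributes +88 463 147 mm⁴
Total I = 188 643 627 mm⁴.
Extreme fibre distance c = 146 mm; S = I/c = 1 292 080 mm³.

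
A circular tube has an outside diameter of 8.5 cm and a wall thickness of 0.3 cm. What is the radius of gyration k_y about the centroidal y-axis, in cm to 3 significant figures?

k_y ≈ 2.90 cm

Break the section into simple shapes (no overlaps), measuring from the bottom-left corner of the bounding box.
Outer circle: ⌀8.5, A = 56.745 cm², x = 4.25 cm, Ī = 256.24 cm⁴.
Bore (subtracted): ⌀7.9, A = 49.017 cm², x = 4.25 cm, Ī = 191.2 cm⁴.
By symmetry the centroid is at mid-width, x̄ = 4.25 cm.
All pieces are centred on the centroidal y-axis, so I = ΣĪ (holes subtracted) = 65.043 cm⁴.
Radius of gyration: k = √(I/A) = √(65.043 / 7.7283) = 2.9011 cm.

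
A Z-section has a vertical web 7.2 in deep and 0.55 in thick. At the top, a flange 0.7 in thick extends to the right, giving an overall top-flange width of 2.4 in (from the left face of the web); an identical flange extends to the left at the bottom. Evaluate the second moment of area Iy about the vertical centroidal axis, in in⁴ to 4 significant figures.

Treat the section as a set of non-overlapping primitives; coordinates are from the bounding-box lower-left.
Web: 0.55 × 7.2, A = 3.96 in², x = 2.125 in, Ī = 0.099825 in⁴.
Top flange (beyond web): 1.85 × 0.7, A = 1.295 in², x = 3.325 in, Ī = 0.369345 in⁴.
Bottom flange (beyond web): 1.85 × 0.7, A = 1.295 in², x = 0.925 in, Ī = 0.369345 in⁴.
Centroid: x̄ = ΣA·x / ΣA = 2.125 in.
Transfer each piece to the vertical centroidal axis using Ī + A·d² with d = x − 2.125:
  web: d = 0 in → contributes +0.099825 in⁴
  top flange (beyond web): d = 1.2 in → contributes +2.23414 in⁴
  bottom flange (beyond web): d = -1.2 in → contributes +2.23414 in⁴
Total I = 4.56811 in⁴.

Iy ≈ 4.568 in⁴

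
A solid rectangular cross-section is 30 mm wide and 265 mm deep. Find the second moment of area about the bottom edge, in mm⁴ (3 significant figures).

The section: 30 × 265, A = 7 950 mm², y = 132.5 mm, Ī = 46 524 063 mm⁴.
Transfer it to the bottom edge using Ī + A·d² with d = y − 0:
  the section: d = 132.5 mm → contributes +186 096 250 mm⁴
Total I = 186 096 250 mm⁴.

I_base ≈ 1.86 × 10⁸ mm⁴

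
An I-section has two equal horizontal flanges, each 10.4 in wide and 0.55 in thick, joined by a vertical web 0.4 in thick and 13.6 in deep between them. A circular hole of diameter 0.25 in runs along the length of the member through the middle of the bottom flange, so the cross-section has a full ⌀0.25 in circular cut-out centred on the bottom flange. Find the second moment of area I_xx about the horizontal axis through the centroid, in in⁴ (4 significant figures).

Decompose the section into non-overlapping parts with the origin at the bottom-left of its bounding rectangle.
Bottom flange: 10.4 × 0.55, A = 5.72 in², y = 0.275 in, Ī = 0.144192 in⁴.
Web: 0.4 × 13.6, A = 5.44 in², y = 7.35 in, Ī = 83.8485 in⁴.
Top flange: 10.4 × 0.55, A = 5.72 in², y = 14.425 in, Ī = 0.144192 in⁴.
Hole (subtracted): ⌀0.25, A = 0.0490874 in², y = 0.275 in, Ī = 0.000191748 in⁴.
Centroid: ȳ = ΣA·y / ΣA = 7.37063 in.
Transfer each piece to the horizontal axis through the centroid using Ī + A·d² with d = y − 7.37063:
  bottom flange: d = -7.09563 in → contributes +288.135 in⁴
  web: d = -0.0206342 in → contributes +83.8508 in⁴
  top flange: d = 7.05437 in → contributes +284.795 in⁴
  hole: d = -7.09563 in → contributes −2.47164 in⁴
Total I = 654.309 in⁴.

I_xx ≈ 654.3 in⁴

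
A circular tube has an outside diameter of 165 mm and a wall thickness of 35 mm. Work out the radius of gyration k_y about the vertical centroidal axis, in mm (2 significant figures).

Treat the section as a set of non-overlapping primitives; coordinates are from the bounding-box lower-left.
Outer circle: ⌀165, A = 21 382 mm², x = 82.5 mm, Ī = 36 383 601 mm⁴.
Bore (subtracted): ⌀95, A = 7 088 mm², x = 82.5 mm, Ī = 3 998 198 mm⁴.
By symmetry the centroid is at mid-width, x̄ = 82.5 mm.
All pieces are centred on the vertical centroidal axis, so I = ΣĪ (holes subtracted) = 32 385 402 mm⁴.
Radius of gyration: k = √(I/A) = √(32 385 402 / 14 294) = 47.6 mm.

k_y ≈ 48 mm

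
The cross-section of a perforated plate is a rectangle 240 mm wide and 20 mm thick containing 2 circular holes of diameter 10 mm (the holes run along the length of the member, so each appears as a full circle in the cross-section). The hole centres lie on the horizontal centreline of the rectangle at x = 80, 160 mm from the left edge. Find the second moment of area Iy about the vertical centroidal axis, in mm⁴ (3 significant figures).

Decompose the section into non-overlapping parts with the origin at the bottom-left of its bounding rectangle.
Plate: 240 × 20, A = 4 800 mm², x = 120 mm, Ī = 23 040 000 mm⁴.
Hole 1 (subtracted): ⌀10, A = 78.54 mm², x = 80 mm, Ī = 490.87 mm⁴.
Hole 2 (subtracted): ⌀10, A = 78.54 mm², x = 160 mm, Ī = 490.87 mm⁴.
By symmetry the centroid is at mid-width, x̄ = 120 mm.
Transfer each piece to the vertical centroidal axis using Ī + A·d² with d = x − 120:
  plate: d = 0 mm → contributes +23 040 000 mm⁴
  hole 1: d = -40 mm → contributes −126 155 mm⁴
  hole 2: d = 40 mm → contributes −126 155 mm⁴
Total I = 22 787 691 mm⁴.

Iy ≈ 2.28 × 10⁷ mm⁴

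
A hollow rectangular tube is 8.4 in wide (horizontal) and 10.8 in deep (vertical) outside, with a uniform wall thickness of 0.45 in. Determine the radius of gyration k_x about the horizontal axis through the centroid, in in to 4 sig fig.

Break the section into simple shapes (no overlaps), measuring from the bottom-left corner of the bounding box.
Outer rectangle: 8.4 × 10.8, A = 90.72 in², y = 5.4 in, Ī = 881.798 in⁴.
Inner void (subtracted): 7.5 × 9.9, A = 74.25 in², y = 5.4 in, Ī = 606.437 in⁴.
By symmetry the centroid is at mid-height, ȳ = 5.4 in.
All pieces are centred on the horizontal axis through the centroid, so I = ΣĪ (holes subtracted) = 275.362 in⁴.
Radius of gyration: k = √(I/A) = √(275.362 / 16.47) = 4.08888 in.

k_x ≈ 4.089 in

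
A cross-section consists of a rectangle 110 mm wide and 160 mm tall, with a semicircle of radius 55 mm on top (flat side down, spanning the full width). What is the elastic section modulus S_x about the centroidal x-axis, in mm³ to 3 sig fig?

S_x ≈ 6.95 × 10⁵ mm³

Decompose the section into non-overlapping parts with the origin at the bottom-left of its bounding rectangle.
Rectangular body: 110 × 160, A = 17 600 mm², y = 80 mm, Ī = 37 546 667 mm⁴.
Semicircular cap: semicircle r = 55, A = 4751.7 mm², y = 183.34 mm, Ī = 1 004 345 mm⁴.
Centroid: ȳ = ΣA·y / ΣA = 101.97 mm.
Transfer each piece to the centroidal x-axis using Ī + A·d² with d = y − 101.97:
  rectangular body: d = -21.969 mm → contributes +46 041 277 mm⁴
  semicircular cap: d = 81.373 mm → contributes +32 468 124 mm⁴
Total I = 78 509 401 mm⁴.
Extreme fibre distance c = 113.03 mm; S = I/c = 694 585 mm³.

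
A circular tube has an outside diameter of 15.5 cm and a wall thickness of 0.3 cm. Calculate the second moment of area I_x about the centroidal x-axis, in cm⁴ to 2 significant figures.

Break the section into simple shapes (no overlaps), measuring from the bottom-left corner of the bounding box.
Outer circle: ⌀15.5, A = 188.7 cm², y = 7.75 cm, Ī = 2 833 cm⁴.
Bore (subtracted): ⌀14.9, A = 174.4 cm², y = 7.75 cm, Ī = 2 419 cm⁴.
By symmetry the centroid is at mid-height, ȳ = 7.75 cm.
All pieces are centred on the centroidal x-axis, so I = ΣĪ (holes subtracted) = 413.9 cm⁴.

I_x ≈ 410 cm⁴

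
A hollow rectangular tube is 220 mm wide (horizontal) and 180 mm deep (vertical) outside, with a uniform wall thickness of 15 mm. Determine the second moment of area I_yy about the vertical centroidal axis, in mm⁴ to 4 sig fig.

I_yy ≈ 7.398 × 10⁷ mm⁴

Break the section into simple shapes (no overlaps), measuring from the bottom-left corner of the bounding box.
Outer rectangle: 220 × 180, A = 39 600 mm², x = 110 mm, Ī = 159 720 000 mm⁴.
Inner void (subtracted): 190 × 150, A = 28 500 mm², x = 110 mm, Ī = 85 737 500 mm⁴.
By symmetry the centroid is at mid-width, x̄ = 110 mm.
All pieces are centred on the vertical centroidal axis, so I = ΣĪ (holes subtracted) = 73 982 500 mm⁴.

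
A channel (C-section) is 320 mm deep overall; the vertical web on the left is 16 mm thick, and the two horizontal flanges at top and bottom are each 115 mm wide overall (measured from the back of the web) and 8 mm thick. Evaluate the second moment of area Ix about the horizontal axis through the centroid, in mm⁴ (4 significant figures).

Ix ≈ 8.225 × 10⁷ mm⁴

Treat the section as a set of non-overlapping primitives; coordinates are from the bounding-box lower-left.
Web: 16 × 320, A = 5 120 mm², y = 160 mm, Ī = 43 690 667 mm⁴.
Top flange (beyond web): 99 × 8, A = 792 mm², y = 316 mm, Ī = 4 224 mm⁴.
Bottom flange (beyond web): 99 × 8, A = 792 mm², y = 4 mm, Ī = 4 224 mm⁴.
By symmetry the centroid is at mid-height, ȳ = 160 mm.
Transfer each piece to the horizontal axis through the centroid using Ī + A·d² with d = y − 160:
  web: d = 0 mm → contributes +43 690 667 mm⁴
  top flange (beyond web): d = 156 mm → contributes +19 278 336 mm⁴
  bottom flange (beyond web): d = -156 mm → contributes +19 278 336 mm⁴
Total I = 82 247 339 mm⁴.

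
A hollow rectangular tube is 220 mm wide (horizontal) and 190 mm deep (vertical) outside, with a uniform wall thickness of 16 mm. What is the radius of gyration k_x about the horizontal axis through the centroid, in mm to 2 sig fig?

Treat the section as a set of non-overlapping primitives; coordinates are from the bounding-box lower-left.
Outer rectangle: 220 × 190, A = 41 800 mm², y = 95 mm, Ī = 125 748 333 mm⁴.
Inner void (subtracted): 188 × 158, A = 29 704 mm², y = 95 mm, Ī = 61 794 221 mm⁴.
By symmetry the centroid is at mid-height, ȳ = 95 mm.
All pieces are centred on the horizontal axis through the centroid, so I = ΣĪ (holes subtracted) = 63 954 112 mm⁴.
Radius of gyration: k = √(I/A) = √(63 954 112 / 12 096) = 72.71 mm.

k_x ≈ 73 mm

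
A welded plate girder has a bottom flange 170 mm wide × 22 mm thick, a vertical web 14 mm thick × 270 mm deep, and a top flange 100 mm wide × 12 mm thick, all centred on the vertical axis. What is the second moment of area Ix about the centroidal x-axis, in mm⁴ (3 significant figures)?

Ix ≈ 1.10 × 10⁸ mm⁴

Treat the section as a set of non-overlapping primitives; coordinates are from the bounding-box lower-left.
Bottom plate: 170 × 22, A = 3 740 mm², y = 11 mm, Ī = 150 847 mm⁴.
Web plate: 14 × 270, A = 3 780 mm², y = 157 mm, Ī = 22 963 500 mm⁴.
Top plate: 100 × 12, A = 1 200 mm², y = 298 mm, Ī = 14 400 mm⁴.
Centroid: ȳ = ΣA·y / ΣA = 113.78 mm.
Transfer each piece to the centroidal x-axis using Ī + A·d² with d = y − 113.78:
  bottom plate: d = -102.78 mm → contributes +39 662 576 mm⁴
  web plate: d = 43.216 mm → contributes +30 022 982 mm⁴
  top plate: d = 184.22 mm → contributes +40 736 863 mm⁴
Total I = 110 422 421 mm⁴.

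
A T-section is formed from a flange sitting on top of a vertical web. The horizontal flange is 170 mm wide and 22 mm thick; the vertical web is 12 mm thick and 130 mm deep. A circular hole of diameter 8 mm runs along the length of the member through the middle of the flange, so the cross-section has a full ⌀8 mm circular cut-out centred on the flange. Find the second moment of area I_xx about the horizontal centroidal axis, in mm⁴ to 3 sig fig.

Treat the section as a set of non-overlapping primitives; coordinates are from the bounding-box lower-left.
Flange: 170 × 22, A = 3 740 mm², y = 141 mm, Ī = 150 847 mm⁴.
Web: 12 × 130, A = 1 560 mm², y = 65 mm, Ī = 2 197 000 mm⁴.
Hole (subtracted): ⌀8, A = 50.265 mm², y = 141 mm, Ī = 201.06 mm⁴.
Centroid: ȳ = ΣA·y / ΣA = 118.42 mm.
Transfer each piece to the horizontal centroidal axis using Ī + A·d² with d = y − 118.42:
  flange: d = 22.584 mm → contributes +2 058 385 mm⁴
  web: d = -53.416 mm → contributes +6 648 100 mm⁴
  hole: d = 22.584 mm → contributes −25 838 mm⁴
Total I = 8 680 647 mm⁴.

I_xx ≈ 8.68 × 10⁶ mm⁴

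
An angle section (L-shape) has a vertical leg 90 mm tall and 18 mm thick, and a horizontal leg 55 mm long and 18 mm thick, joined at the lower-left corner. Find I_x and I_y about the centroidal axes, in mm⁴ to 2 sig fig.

I_x ≈ 1.7 × 10⁶ mm⁴, I_y ≈ 4.8 × 10⁵ mm⁴

Split into non-overlapping primitives; take the origin at the lower-left of the bounding box.
Vertical leg: 18 × 90, A = 1 620 mm², y = 45 mm, Ī = 1 093 500 mm⁴.
Horizontal leg (remainder): 37 × 18, A = 666 mm², y = 9 mm, Ī = 17 982 mm⁴.
Centroid: ȳ = ΣA·y / ΣA = 34.51 mm.
Transfer each piece to the centroidal x-axis using Ī + A·d² with d = y − 34.51:
  vertical leg: d = 10.49 mm → contributes +1 271 703 mm⁴
  horizontal leg (remainder): d = -25.51 mm → contributes +451 450 mm⁴
Total I = 1 723 153 mm⁴.
For the y-axis: x̄ = 17.01 mm.
Repeating about the centroidal y-axis gives I_y = 476 646 mm⁴.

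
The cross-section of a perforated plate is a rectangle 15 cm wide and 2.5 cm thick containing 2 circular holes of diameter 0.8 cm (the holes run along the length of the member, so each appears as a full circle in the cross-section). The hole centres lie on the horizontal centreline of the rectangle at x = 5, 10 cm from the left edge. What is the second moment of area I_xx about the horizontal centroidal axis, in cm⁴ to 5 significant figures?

I_xx ≈ 19.491 cm⁴

Split into non-overlapping primitives; take the origin at the lower-left of the bounding box.
Plate: 15 × 2.5, A = 37.5 cm², y = 1.25 cm, Ī = 19.53125 cm⁴.
Hole 1 (subtracted): ⌀0.8, A = 0.5026548 cm², y = 1.25 cm, Ī = 0.02010619 cm⁴.
Hole 2 (subtracted): ⌀0.8, A = 0.5026548 cm², y = 1.25 cm, Ī = 0.02010619 cm⁴.
By symmetry the centroid is at mid-height, ȳ = 1.25 cm.
All pieces are centred on the horizontal centroidal axis, so I = ΣĪ (holes subtracted) = 19.49104 cm⁴.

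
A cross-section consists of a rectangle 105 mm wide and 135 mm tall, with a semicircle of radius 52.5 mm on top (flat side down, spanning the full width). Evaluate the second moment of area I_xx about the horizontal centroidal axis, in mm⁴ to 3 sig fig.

Treat the section as a set of non-overlapping primitives; coordinates are from the bounding-box lower-left.
Rectangular body: 105 × 135, A = 14 175 mm², y = 67.5 mm, Ī = 21 528 281 mm⁴.
Semicircular cap: semicircle r = 52.5, A = 4329.5 mm², y = 157.28 mm, Ī = 833 814 mm⁴.
Centroid: ȳ = ΣA·y / ΣA = 88.506 mm.
Transfer each piece to the horizontal centroidal axis using Ī + A·d² with d = y − 88.506:
  rectangular body: d = -21.006 mm → contributes +27 783 184 mm⁴
  semicircular cap: d = 68.775 mm → contributes +21 312 644 mm⁴
Total I = 49 095 828 mm⁴.

I_xx ≈ 4.91 × 10⁷ mm⁴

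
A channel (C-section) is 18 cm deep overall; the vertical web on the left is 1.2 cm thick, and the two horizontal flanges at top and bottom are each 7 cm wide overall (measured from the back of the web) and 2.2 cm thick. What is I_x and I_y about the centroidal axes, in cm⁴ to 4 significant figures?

I_x ≈ 2186 cm⁴, I_y ≈ 217.4 cm⁴

Treat the section as a set of non-overlapping primitives; coordinates are from the bounding-box lower-left.
Web: 1.2 × 18, A = 21.6 cm², y = 9 cm, Ī = 583.2 cm⁴.
Top flange (beyond web): 5.8 × 2.2, A = 12.76 cm², y = 16.9 cm, Ī = 5.14653 cm⁴.
Bottom flange (beyond web): 5.8 × 2.2, A = 12.76 cm², y = 1.1 cm, Ī = 5.14653 cm⁴.
By symmetry the centroid is at mid-height, ȳ = 9 cm.
Transfer each piece to the centroidal x-axis using Ī + A·d² with d = y − 9:
  web: d = 0 cm → contributes +583.2 cm⁴
  top flange (beyond web): d = 7.9 cm → contributes +801.498 cm⁴
  bottom flange (beyond web): d = -7.9 cm → contributes +801.498 cm⁴
Total I = 2186.2 cm⁴.
For the y-axis: x̄ = 2.49559 cm.
Repeating about the centroidal y-axis gives I_y = 217.439 cm⁴.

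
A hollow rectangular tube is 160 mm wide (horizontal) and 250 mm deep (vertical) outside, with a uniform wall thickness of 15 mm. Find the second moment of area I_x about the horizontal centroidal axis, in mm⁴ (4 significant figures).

Decompose the section into non-overlapping parts with the origin at the bottom-left of its bounding rectangle.
Outer rectangle: 160 × 250, A = 40 000 mm², y = 125 mm, Ī = 208 333 333 mm⁴.
Inner void (subtracted): 130 × 220, A = 28 600 mm², y = 125 mm, Ī = 115 353 333 mm⁴.
By symmetry the centroid is at mid-height, ȳ = 125 mm.
All pieces are centred on the horizontal centroidal axis, so I = ΣĪ (holes subtracted) = 92 980 000 mm⁴.

I_x ≈ 9.298 × 10⁷ mm⁴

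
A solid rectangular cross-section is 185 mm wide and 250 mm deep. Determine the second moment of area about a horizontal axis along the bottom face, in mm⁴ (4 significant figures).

I_base ≈ 9.635 × 10⁸ mm⁴

The section: 185 × 250, A = 46 250 mm², y = 125 mm, Ī = 240 885 417 mm⁴.
Transfer it to the base of the section using Ī + A·d² with d = y − 0:
  the section: d = 125 mm → contributes +963 541 667 mm⁴
Total I = 963 541 667 mm⁴.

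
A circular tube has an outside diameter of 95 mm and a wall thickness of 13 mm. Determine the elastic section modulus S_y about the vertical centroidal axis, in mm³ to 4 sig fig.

Treat the section as a set of non-overlapping primitives; coordinates are from the bounding-box lower-left.
Outer circle: ⌀95, A = 7088.22 mm², x = 47.5 mm, Ī = 3 998 198 mm⁴.
Bore (subtracted): ⌀69, A = 3739.28 mm², x = 47.5 mm, Ī = 1 112 670 mm⁴.
By symmetry the centroid is at mid-width, x̄ = 47.5 mm.
All pieces are centred on the vertical centroidal axis, so I = ΣĪ (holes subtracted) = 2 885 529 mm⁴.
Extreme fibre distance c = 47.5 mm; S = I/c = 60 748 mm³.

S_y ≈ 6.075 × 10⁴ mm³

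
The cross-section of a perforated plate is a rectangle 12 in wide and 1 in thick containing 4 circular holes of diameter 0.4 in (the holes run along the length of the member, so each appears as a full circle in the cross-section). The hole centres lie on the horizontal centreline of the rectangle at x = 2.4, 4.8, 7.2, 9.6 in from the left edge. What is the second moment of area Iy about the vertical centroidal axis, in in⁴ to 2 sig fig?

Iy ≈ 140 in⁴

Break the section into simple shapes (no overlaps), measuring from the bottom-left corner of the bounding box.
Plate: 12 × 1, A = 12 in², x = 6 in, Ī = 144 in⁴.
Hole 1 (subtracted): ⌀0.4, A = 0.1257 in², x = 2.4 in, Ī = 0.001257 in⁴.
Hole 2 (subtracted): ⌀0.4, A = 0.1257 in², x = 4.8 in, Ī = 0.001257 in⁴.
Hole 3 (subtracted): ⌀0.4, A = 0.1257 in², x = 7.2 in, Ī = 0.001257 in⁴.
Hole 4 (subtracted): ⌀0.4, A = 0.1257 in², x = 9.6 in, Ī = 0.001257 in⁴.
By symmetry the centroid is at mid-width, x̄ = 6 in.
Transfer each piece to the vertical centroidal axis using Ī + A·d² with d = x − 6:
  plate: d = 0 in → contributes +144 in⁴
  hole 1: d = -3.6 in → contributes −1.63 in⁴
  hole 2: d = -1.2 in → contributes −0.1822 in⁴
  hole 3: d = 1.2 in → contributes −0.1822 in⁴
  hole 4: d = 3.6 in → contributes −1.63 in⁴
Total I = 140.4 in⁴.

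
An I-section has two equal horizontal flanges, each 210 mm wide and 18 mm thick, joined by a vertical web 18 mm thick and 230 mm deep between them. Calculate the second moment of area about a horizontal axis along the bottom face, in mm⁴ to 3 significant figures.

Split into non-overlapping primitives; take the origin at the lower-left of the bounding box.
Bottom flange: 210 × 18, A = 3 780 mm², y = 9 mm, Ī = 102 060 mm⁴.
Web: 18 × 230, A = 4 140 mm², y = 133 mm, Ī = 18 250 500 mm⁴.
Top flange: 210 × 18, A = 3 780 mm², y = 257 mm, Ī = 102 060 mm⁴.
Transfer each piece to the base of the section using Ī + A·d² with d = y − 0:
  bottom flange: d = 9 mm → contributes +408 240 mm⁴
  web: d = 133 mm → contributes +91 482 960 mm⁴
  top flange: d = 257 mm → contributes +249 767 280 mm⁴
Total I = 341 658 480 mm⁴.

I_base ≈ 3.42 × 10⁸ mm⁴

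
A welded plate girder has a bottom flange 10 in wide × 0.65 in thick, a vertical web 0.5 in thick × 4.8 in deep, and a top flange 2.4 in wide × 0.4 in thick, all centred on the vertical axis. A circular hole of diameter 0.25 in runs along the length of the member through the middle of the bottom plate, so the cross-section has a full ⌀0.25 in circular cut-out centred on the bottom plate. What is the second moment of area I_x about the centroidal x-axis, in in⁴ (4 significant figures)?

Break the section into simple shapes (no overlaps), measuring from the bottom-left corner of the bounding box.
Bottom plate: 10 × 0.65, A = 6.5 in², y = 0.325 in, Ī = 0.228854 in⁴.
Web plate: 0.5 × 4.8, A = 2.4 in², y = 3.05 in, Ī = 4.608 in⁴.
Top plate: 2.4 × 0.4, A = 0.96 in², y = 5.65 in, Ī = 0.0128 in⁴.
Hole (subtracted): ⌀0.25, A = 0.0490874 in², y = 0.325 in, Ī = 0.000191748 in⁴.
Centroid: ȳ = ΣA·y / ΣA = 1.51266 in.
Transfer each piece to the centroidal x-axis using Ī + A·d² with d = y − 1.51266:
  bottom plate: d = -1.18766 in → contributes +9.3973 in⁴
  web plate: d = 1.53734 in → contributes +10.2802 in⁴
  top plate: d = 4.13734 in → contributes +16.4457 in⁴
  hole: d = -1.18766 in → contributes −0.0694309 in⁴
Total I = 36.0538 in⁴.

I_x ≈ 36.05 in⁴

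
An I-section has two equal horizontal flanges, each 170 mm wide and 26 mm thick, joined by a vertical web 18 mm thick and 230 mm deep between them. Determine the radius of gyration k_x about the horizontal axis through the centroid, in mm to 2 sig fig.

k_x ≈ 110 mm

Split into non-overlapping primitives; take the origin at the lower-left of the bounding box.
Bottom flange: 170 × 26, A = 4 420 mm², y = 13 mm, Ī = 248 993 mm⁴.
Web: 18 × 230, A = 4 140 mm², y = 141 mm, Ī = 18 250 500 mm⁴.
Top flange: 170 × 26, A = 4 420 mm², y = 269 mm, Ī = 248 993 mm⁴.
By symmetry the centroid is at mid-height, ȳ = 141 mm.
Transfer each piece to the horizontal axis through the centroid using Ī + A·d² with d = y − 141:
  bottom flange: d = -128 mm → contributes +72 666 273 mm⁴
  web: d = 0 mm → contributes +18 250 500 mm⁴
  top flange: d = 128 mm → contributes +72 666 273 mm⁴
Total I = 163 583 047 mm⁴.
Radius of gyration: k = √(I/A) = √(163 583 047 / 12 980) = 112.3 mm.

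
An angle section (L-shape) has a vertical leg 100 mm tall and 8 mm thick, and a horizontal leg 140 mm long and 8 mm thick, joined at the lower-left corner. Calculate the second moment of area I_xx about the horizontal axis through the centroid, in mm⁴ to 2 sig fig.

Break the section into simple shapes (no overlaps), measuring from the bottom-left corner of the bounding box.
Vertical leg: 8 × 100, A = 800 mm², y = 50 mm, Ī = 666 667 mm⁴.
Horizontal leg (remainder): 132 × 8, A = 1 056 mm², y = 4 mm, Ī = 5 632 mm⁴.
Centroid: ȳ = ΣA·y / ΣA = 23.83 mm.
Transfer each piece to the horizontal axis through the centroid using Ī + A·d² with d = y − 23.83:
  vertical leg: d = 26.17 mm → contributes +1 214 663 mm⁴
  horizontal leg (remainder): d = -19.83 mm → contributes +420 781 mm⁴
Total I = 1 635 443 mm⁴.

I_xx ≈ 1.6 × 10⁶ mm⁴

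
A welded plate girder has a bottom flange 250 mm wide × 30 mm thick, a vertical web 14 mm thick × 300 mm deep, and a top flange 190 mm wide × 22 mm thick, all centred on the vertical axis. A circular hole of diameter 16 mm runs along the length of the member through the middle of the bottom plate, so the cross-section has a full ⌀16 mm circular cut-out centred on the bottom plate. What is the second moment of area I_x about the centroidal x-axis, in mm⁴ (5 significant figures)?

Decompose the section into non-overlapping parts with the origin at the bottom-left of its bounding rectangle.
Bottom plate: 250 × 30, A = 7 500 mm², y = 15 mm, Ī = 562 500 mm⁴.
Web plate: 14 × 300, A = 4 200 mm², y = 180 mm, Ī = 31 500 000 mm⁴.
Top plate: 190 × 22, A = 4 180 mm², y = 341 mm, Ī = 168593.3 mm⁴.
Hole (subtracted): ⌀16, A = 201.0619 mm², y = 15 mm, Ī = 3216.991 mm⁴.
Centroid: ȳ = ΣA·y / ΣA = 146.1109 mm.
Transfer each piece to the centroidal x-axis using Ī + A·d² with d = y − 146.1109:
  bottom plate: d = -131.1109 mm → contributes +129 488 051 mm⁴
  web plate: d = 33.88908 mm → contributes +36 323 573 mm⁴
  top plate: d = 194.8891 mm → contributes +158 932 322 mm⁴
  hole: d = -131.1109 mm → contributes −3 459 486 mm⁴
Total I = 321 284 460 mm⁴.

I_x ≈ 3.2128 × 10⁸ mm⁴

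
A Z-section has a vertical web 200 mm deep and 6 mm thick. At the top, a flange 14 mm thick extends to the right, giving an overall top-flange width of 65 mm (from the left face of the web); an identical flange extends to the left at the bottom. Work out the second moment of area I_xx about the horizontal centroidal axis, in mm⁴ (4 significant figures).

Split into non-overlapping primitives; take the origin at the lower-left of the bounding box.
Web: 6 × 200, A = 1 200 mm², y = 100 mm, Ī = 4 000 000 mm⁴.
Top flange (beyond web): 59 × 14, A = 826 mm², y = 193 mm, Ī = 13491.3 mm⁴.
Bottom flange (beyond web): 59 × 14, A = 826 mm², y = 7 mm, Ī = 13491.3 mm⁴.
Centroid: ȳ = ΣA·y / ΣA = 100 mm.
Transfer each piece to the horizontal centroidal axis using Ī + A·d² with d = y − 100:
  web: d = 0 mm → contributes +4 000 000 mm⁴
  top flange (beyond web): d = 93 mm → contributes +7 157 565 mm⁴
  bottom flange (beyond web): d = -93 mm → contributes +7 157 565 mm⁴
Total I = 18 315 131 mm⁴.

I_xx ≈ 1.832 × 10⁷ mm⁴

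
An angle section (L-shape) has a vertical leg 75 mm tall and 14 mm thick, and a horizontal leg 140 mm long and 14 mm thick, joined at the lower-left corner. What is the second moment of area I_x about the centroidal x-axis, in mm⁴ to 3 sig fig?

Break the section into simple shapes (no overlaps), measuring from the bottom-left corner of the bounding box.
Vertical leg: 14 × 75, A = 1 050 mm², y = 37.5 mm, Ī = 492 188 mm⁴.
Horizontal leg (remainder): 126 × 14, A = 1 764 mm², y = 7 mm, Ī = 28 812 mm⁴.
Centroid: ȳ = ΣA·y / ΣA = 18.381 mm.
Transfer each piece to the centroidal x-axis using Ī + A·d² with d = y − 18.381:
  vertical leg: d = 19.119 mm → contributes +876 017 mm⁴
  horizontal leg (remainder): d = -11.381 mm → contributes +257 282 mm⁴
Total I = 1 133 298 mm⁴.

I_x ≈ 1.13 × 10⁶ mm⁴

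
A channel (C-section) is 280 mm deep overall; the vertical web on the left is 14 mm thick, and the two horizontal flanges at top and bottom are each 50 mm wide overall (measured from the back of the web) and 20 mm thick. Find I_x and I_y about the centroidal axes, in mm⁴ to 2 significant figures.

I_x ≈ 5.0 × 10⁷ mm⁴, I_y ≈ 8.8 × 10⁵ mm⁴

Treat the section as a set of non-overlapping primitives; coordinates are from the bounding-box lower-left.
Web: 14 × 280, A = 3 920 mm², y = 140 mm, Ī = 25 610 667 mm⁴.
Top flange (beyond web): 36 × 20, A = 720 mm², y = 270 mm, Ī = 24 000 mm⁴.
Bottom flange (beyond web): 36 × 20, A = 720 mm², y = 10 mm, Ī = 24 000 mm⁴.
By symmetry the centroid is at mid-height, ȳ = 140 mm.
Transfer each piece to the centroidal x-axis using Ī + A·d² with d = y − 140:
  web: d = 0 mm → contributes +25 610 667 mm⁴
  top flange (beyond web): d = 130 mm → contributes +12 192 000 mm⁴
  bottom flange (beyond web): d = -130 mm → contributes +12 192 000 mm⁴
Total I = 49 994 667 mm⁴.
For the y-axis: x̄ = 13.72 mm.
Repeating about the centroidal y-axis gives I_y = 877 756 mm⁴.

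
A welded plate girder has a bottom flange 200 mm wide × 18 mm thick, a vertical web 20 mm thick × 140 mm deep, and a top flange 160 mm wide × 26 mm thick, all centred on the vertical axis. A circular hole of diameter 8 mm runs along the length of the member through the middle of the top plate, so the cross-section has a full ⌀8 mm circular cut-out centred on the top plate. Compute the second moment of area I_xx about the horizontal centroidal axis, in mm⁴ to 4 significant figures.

I_xx ≈ 5.538 × 10⁷ mm⁴

Break the section into simple shapes (no overlaps), measuring from the bottom-left corner of the bounding box.
Bottom plate: 200 × 18, A = 3 600 mm², y = 9 mm, Ī = 97 200 mm⁴.
Web plate: 20 × 140, A = 2 800 mm², y = 88 mm, Ī = 4 573 333 mm⁴.
Top plate: 160 × 26, A = 4 160 mm², y = 171 mm, Ī = 234 347 mm⁴.
Hole (subtracted): ⌀8, A = 50.2655 mm², y = 171 mm, Ī = 201.062 mm⁴.
Centroid: ȳ = ΣA·y / ΣA = 93.3958 mm.
Transfer each piece to the horizontal centroidal axis using Ī + A·d² with d = y − 93.3958:
  bottom plate: d = -84.3958 mm → contributes +25 738 717 mm⁴
  web plate: d = -5.39576 mm → contributes +4 654 853 mm⁴
  top plate: d = 77.6042 mm → contributes +25 287 608 mm⁴
  hole: d = 77.6042 mm → contributes −302 921 mm⁴
Total I = 55 378 258 mm⁴.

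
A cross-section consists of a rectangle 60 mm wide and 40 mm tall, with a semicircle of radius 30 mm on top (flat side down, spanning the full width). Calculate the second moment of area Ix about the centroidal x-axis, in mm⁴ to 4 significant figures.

Decompose the section into non-overlapping parts with the origin at the bottom-left of its bounding rectangle.
Rectangular body: 60 × 40, A = 2 400 mm², y = 20 mm, Ī = 320 000 mm⁴.
Semicircular cap: semicircle r = 30, A = 1413.72 mm², y = 52.7324 mm, Ī = 88903.1 mm⁴.
Centroid: ȳ = ΣA·y / ΣA = 32.1337 mm.
Transfer each piece to the centroidal x-axis using Ī + A·d² with d = y − 32.1337:
  rectangular body: d = -12.1337 mm → contributes +673 342 mm⁴
  semicircular cap: d = 20.5987 mm → contributes +688 754 mm⁴
Total I = 1 362 096 mm⁴.

Ix ≈ 1.362 × 10⁶ mm⁴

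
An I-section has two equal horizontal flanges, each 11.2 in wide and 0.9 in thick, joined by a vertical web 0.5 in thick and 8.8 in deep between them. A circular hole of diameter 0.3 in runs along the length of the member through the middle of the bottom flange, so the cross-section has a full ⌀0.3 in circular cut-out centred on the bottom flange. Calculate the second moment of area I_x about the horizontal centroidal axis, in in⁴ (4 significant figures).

I_x ≈ 502.3 in⁴

Break the section into simple shapes (no overlaps), measuring from the bottom-left corner of the bounding box.
Bottom flange: 11.2 × 0.9, A = 10.08 in², y = 0.45 in, Ī = 0.6804 in⁴.
Web: 0.5 × 8.8, A = 4.4 in², y = 5.3 in, Ī = 28.3947 in⁴.
Top flange: 11.2 × 0.9, A = 10.08 in², y = 10.15 in, Ī = 0.6804 in⁴.
Hole (subtracted): ⌀0.3, A = 0.0706858 in², y = 0.45 in, Ī = 0.000397608 in⁴.
Centroid: ȳ = ΣA·y / ΣA = 5.314 in.
Transfer each piece to the horizontal centroidal axis using Ī + A·d² with d = y − 5.314:
  bottom flange: d = -4.864 in → contributes +239.158 in⁴
  web: d = -0.013999 in → contributes +28.3955 in⁴
  top flange: d = 4.836 in → contributes +236.42 in⁴
  hole: d = -4.864 in → contributes −1.67272 in⁴
Total I = 502.301 in⁴.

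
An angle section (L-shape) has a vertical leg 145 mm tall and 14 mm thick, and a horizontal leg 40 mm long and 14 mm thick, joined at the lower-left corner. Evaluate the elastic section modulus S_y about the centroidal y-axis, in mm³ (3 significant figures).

Break the section into simple shapes (no overlaps), measuring from the bottom-left corner of the bounding box.
Vertical leg: 14 × 145, A = 2 030 mm², x = 7 mm, Ī = 33 157 mm⁴.
Horizontal leg (remainder): 26 × 14, A = 364 mm², x = 27 mm, Ī = 20 505 mm⁴.
Centroid: x̄ = ΣA·x / ΣA = 10.041 mm.
Transfer each piece to the centroidal y-axis using Ī + A·d² with d = x − 10.041:
  vertical leg: d = -3.0409 mm → contributes +51 929 mm⁴
  horizontal leg (remainder): d = 16.959 mm → contributes +125 195 mm⁴
Total I = 177 124 mm⁴.
Extreme fibre distance c = 29.959 mm; S = I/c = 5912.2 mm³.

S_y ≈ 5910 mm³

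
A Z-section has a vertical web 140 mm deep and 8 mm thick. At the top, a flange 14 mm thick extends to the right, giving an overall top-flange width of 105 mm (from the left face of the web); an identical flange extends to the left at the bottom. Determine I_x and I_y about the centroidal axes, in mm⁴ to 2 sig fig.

Treat the section as a set of non-overlapping primitives; coordinates are from the bounding-box lower-left.
Web: 8 × 140, A = 1 120 mm², y = 70 mm, Ī = 1 829 333 mm⁴.
Top flange (beyond web): 97 × 14, A = 1 358 mm², y = 133 mm, Ī = 22 181 mm⁴.
Bottom flange (beyond web): 97 × 14, A = 1 358 mm², y = 7 mm, Ī = 22 181 mm⁴.
Centroid: ȳ = ΣA·y / ΣA = 70 mm.
Transfer each piece to the centroidal x-axis using Ī + A·d² with d = y − 70:
  web: d = 0 mm → contributes +1 829 333 mm⁴
  top flange (beyond web): d = 63 mm → contributes +5 412 083 mm⁴
  bottom flange (beyond web): d = -63 mm → contributes +5 412 083 mm⁴
Total I = 12 653 499 mm⁴.
For the y-axis: x̄ = 101 mm.
Repeating about the centroidal y-axis gives I_y = 9 621 519 mm⁴.

I_x ≈ 1.3 × 10⁷ mm⁴, I_y ≈ 9.6 × 10⁶ mm⁴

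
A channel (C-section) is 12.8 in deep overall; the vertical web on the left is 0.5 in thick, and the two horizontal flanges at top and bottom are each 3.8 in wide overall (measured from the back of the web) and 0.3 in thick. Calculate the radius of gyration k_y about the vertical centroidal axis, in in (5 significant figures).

Split into non-overlapping primitives; take the origin at the lower-left of the bounding box.
Web: 0.5 × 12.8, A = 6.4 in², x = 0.25 in, Ī = 0.1333333 in⁴.
Top flange (beyond web): 3.3 × 0.3, A = 0.99 in², x = 2.15 in, Ī = 0.898425 in⁴.
Bottom flange (beyond web): 3.3 × 0.3, A = 0.99 in², x = 2.15 in, Ī = 0.898425 in⁴.
Centroid: x̄ = ΣA·x / ΣA = 0.698926 in.
Transfer each piece to the vertical centroidal axis using Ī + A·d² with d = x − 0.698926:
  web: d = -0.448926 in → contributes +1.423155 in⁴
  top flange (beyond web): d = 1.451074 in → contributes +2.982985 in⁴
  bottom flange (beyond web): d = 1.451074 in → contributes +2.982985 in⁴
Total I = 7.389124 in⁴.
Radius of gyration: k = √(I/A) = √(7.389124 / 8.38) = 0.9390192 in.

k_y ≈ 0.93902 in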